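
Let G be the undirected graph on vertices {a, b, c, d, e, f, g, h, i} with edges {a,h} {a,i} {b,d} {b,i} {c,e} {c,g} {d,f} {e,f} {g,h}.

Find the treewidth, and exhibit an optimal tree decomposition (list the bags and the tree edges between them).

Treewidth 2.
One such decomposition:
Bags: B1 = {d, e, f}  B2 = {c, d, e}  B3 = {c, d, g}  B4 = {d, g, h}  B5 = {a, d, h}  B6 = {a, d, i}  B7 = {b, d, i}
Tree: B1–B2, B2–B3, B3–B4, B4–B5, B5–B6, B6–B7

The largest bag has 3 vertices, giving width 2; this decomposition certifies tw(G) ≤ 2. Since d–f–e–c–g–h–a–i–b–d is a cycle in G, G is not acyclic. Forests are exactly the graphs of treewidth ≤ 1, so tw(G) ≥ 2. Combining the bounds, tw(G) = 2.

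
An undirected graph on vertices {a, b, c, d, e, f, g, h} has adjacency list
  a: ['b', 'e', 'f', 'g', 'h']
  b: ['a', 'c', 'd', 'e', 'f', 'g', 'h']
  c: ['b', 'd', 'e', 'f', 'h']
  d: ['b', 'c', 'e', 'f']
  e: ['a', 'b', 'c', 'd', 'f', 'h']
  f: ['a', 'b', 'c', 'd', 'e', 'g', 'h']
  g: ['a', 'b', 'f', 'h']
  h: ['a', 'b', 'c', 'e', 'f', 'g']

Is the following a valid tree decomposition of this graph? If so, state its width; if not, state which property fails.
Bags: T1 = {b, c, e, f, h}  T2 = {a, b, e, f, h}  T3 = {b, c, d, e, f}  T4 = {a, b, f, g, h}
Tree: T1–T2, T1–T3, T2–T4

Checking the three conditions: (i) the bags cover all of {a, b, c, d, e, f, g, h}; (ii) for each edge, some bag contains both endpoints; (iii) the bags containing any fixed vertex form a subtree. All hold, so the decomposition is valid with width 5 − 1 = 4.

Yes; width 4.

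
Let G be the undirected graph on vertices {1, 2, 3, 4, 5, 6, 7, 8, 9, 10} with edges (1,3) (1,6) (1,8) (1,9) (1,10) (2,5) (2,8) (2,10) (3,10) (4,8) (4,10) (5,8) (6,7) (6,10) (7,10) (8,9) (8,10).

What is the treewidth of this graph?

2

A width-2 tree decomposition is:
Bags: B1 = {1, 8, 10}  B2 = {2, 8, 10}  B3 = {1, 6, 10}  B4 = {2, 5, 8}  B5 = {1, 3, 10}  B6 = {4, 8, 10}  B7 = {1, 8, 9}  B8 = {6, 7, 10}
Tree: B1–B2, B1–B3, B2–B4, B3–B5, B2–B6, B1–B7, B3–B8
Every bag has size at most 3, so the width is 3 − 1 = 2 and tw(G) ≤ 2. On the other hand G contains the 3-clique {1, 8, 9}. A clique must lie in a single bag of any decomposition, so no decomposition can have width below 2. Combining the bounds, tw(G) = 2.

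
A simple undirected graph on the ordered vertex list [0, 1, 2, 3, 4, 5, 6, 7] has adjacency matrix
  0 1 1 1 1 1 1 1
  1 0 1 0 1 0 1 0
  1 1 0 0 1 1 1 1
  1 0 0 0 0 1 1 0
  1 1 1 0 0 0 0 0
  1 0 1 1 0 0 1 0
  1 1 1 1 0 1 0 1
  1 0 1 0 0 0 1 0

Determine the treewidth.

3

A width-3 tree decomposition is:
Bags: B1 = {0, 2, 5, 6}  B2 = {0, 1, 2, 6}  B3 = {0, 1, 2, 4}  B4 = {0, 2, 6, 7}  B5 = {0, 3, 5, 6}
Tree: B1–B2, B2–B3, B2–B4, B1–B5
Every bag has size at most 4, so the width is 4 − 1 = 3 and tw(G) ≤ 3. For the lower bound, the 4 vertices {0, 1, 2, 4} are pairwise adjacent, and any tree decomposition puts a clique entirely inside one bag — forcing width ≥ 3. The upper and lower bounds meet at 3, so that is the treewidth.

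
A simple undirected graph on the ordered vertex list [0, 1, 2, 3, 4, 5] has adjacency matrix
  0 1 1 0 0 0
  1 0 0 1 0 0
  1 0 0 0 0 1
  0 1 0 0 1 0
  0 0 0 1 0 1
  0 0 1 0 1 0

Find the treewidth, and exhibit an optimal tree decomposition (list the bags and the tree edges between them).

Each bag holds 3 vertices, so the decomposition has width 2, which upper-bounds the treewidth. For the lower bound, G contains the cycle 1–0–2–5–4–3–1, so G is not a forest; only forests have treewidth ≤ 1, hence tw(G) ≥ 2. Hence tw(G) = 2 exactly.

Treewidth 2.
One optimal decomposition is:
Bags: B1 = {0, 1, 2}  B2 = {1, 2, 5}  B3 = {1, 4, 5}  B4 = {1, 3, 4}
Tree: B1–B2, B2–B3, B3–B4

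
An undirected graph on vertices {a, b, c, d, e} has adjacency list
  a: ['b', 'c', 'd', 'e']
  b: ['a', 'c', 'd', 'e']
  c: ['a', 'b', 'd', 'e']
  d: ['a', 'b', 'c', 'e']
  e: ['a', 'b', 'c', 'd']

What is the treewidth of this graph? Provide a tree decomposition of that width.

A single bag containing all 5 vertices is trivially a valid decomposition of width 4. Conversely, {a, b, c, d, e} is a clique of size 5, and the vertices of any clique must share a bag in every tree decomposition; so some bag has ≥ 5 vertices and tw(G) ≥ 4. Combining the bounds, tw(G) = 4.

Treewidth 4.
One optimal decomposition is:
Bags: B1 = {a, b, c, d, e}
Tree: (single bag)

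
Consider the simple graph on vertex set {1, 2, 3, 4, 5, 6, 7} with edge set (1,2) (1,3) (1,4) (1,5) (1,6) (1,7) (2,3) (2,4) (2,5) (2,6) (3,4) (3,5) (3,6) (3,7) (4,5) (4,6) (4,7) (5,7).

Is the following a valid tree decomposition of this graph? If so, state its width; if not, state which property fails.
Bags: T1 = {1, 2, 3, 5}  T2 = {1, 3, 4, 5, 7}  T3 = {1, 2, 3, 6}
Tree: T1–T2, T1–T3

A tree decomposition must satisfy three properties: every vertex lies in some bag; for every edge, both endpoints lie together in some bag; and for every vertex, the bags containing it form a connected subtree. Here edge (4,2) lies in no bag, so the decomposition is invalid.

No — edge (4,2) lies in no bag.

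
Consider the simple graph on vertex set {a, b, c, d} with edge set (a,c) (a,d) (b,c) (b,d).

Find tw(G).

2

A width-2 tree decomposition is:
Bags: B1 = {b, c, d}  B2 = {a, c, d}
Tree: B1–B2
Every bag has size at most 3, so the width is 3 − 1 = 2 and tw(G) ≤ 2. For the lower bound, G contains the cycle d–b–c–a–d, so G is not a forest; only forests have treewidth ≤ 1, hence tw(G) ≥ 2. Hence tw(G) = 2 exactly.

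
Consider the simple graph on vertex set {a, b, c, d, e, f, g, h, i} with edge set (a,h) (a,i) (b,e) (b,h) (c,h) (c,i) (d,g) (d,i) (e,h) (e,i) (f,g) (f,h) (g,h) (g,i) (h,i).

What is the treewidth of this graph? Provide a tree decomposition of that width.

Treewidth 2.
One optimal decomposition is:
Bags: B1 = {g, h, i}  B2 = {e, h, i}  B3 = {c, h, i}  B4 = {b, e, h}  B5 = {d, g, i}  B6 = {a, h, i}  B7 = {f, g, h}
Tree: B1–B2, B1–B3, B2–B4, B1–B5, B3–B6, B1–B7

Every bag has size at most 3, so the width is 3 − 1 = 2 and tw(G) ≤ 2. For the lower bound, the 3 vertices {d, g, i} are pairwise adjacent, and any tree decomposition puts a clique entirely inside one bag — forcing width ≥ 2. Hence tw(G) = 2 exactly.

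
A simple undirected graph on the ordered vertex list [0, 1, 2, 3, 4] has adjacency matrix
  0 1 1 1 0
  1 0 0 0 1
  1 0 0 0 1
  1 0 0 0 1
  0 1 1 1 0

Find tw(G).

2

A width-2 tree decomposition is:
Bags: B1 = {0, 2, 4}  B2 = {0, 1, 4}  B3 = {0, 3, 4}
Tree: B1–B2, B2–B3
Every bag has size at most 3, so the width is 3 − 1 = 2 and tw(G) ≤ 2. Since 0–2–4–1–0 is a cycle in G, G is not acyclic. Forests are exactly the graphs of treewidth ≤ 1, so tw(G) ≥ 2. Therefore the treewidth is 2.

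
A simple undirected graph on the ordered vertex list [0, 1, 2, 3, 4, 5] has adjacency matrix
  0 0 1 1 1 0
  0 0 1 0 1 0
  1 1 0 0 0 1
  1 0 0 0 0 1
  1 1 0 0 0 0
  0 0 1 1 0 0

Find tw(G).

2

A width-2 tree decomposition is:
Bags: B1 = {2, 3, 5}  B2 = {0, 2, 3}  B3 = {0, 1, 2}  B4 = {0, 1, 4}
Tree: B1–B2, B2–B3, B3–B4
The largest bag has 3 vertices, giving width 2; this decomposition certifies tw(G) ≤ 2. For the lower bound, G contains the cycle 5–3–0–2–5, so G is not a forest; only forests have treewidth ≤ 1, hence tw(G) ≥ 2. The upper and lower bounds meet at 2, so that is the treewidth.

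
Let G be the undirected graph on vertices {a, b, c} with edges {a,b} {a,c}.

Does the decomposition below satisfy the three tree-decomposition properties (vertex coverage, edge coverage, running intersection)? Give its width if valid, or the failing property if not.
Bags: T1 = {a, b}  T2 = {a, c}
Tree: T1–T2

Vertex coverage: the bags together contain {a, b, c}, the full vertex set. Edge coverage: each edge of G has both endpoints in at least one bag. Running intersection: for every vertex, the bags containing it form a connected subtree. All three properties hold, so this is a valid tree decomposition of width max|bag| − 1 = 1, and hence tw(G) ≤ 1.

Yes; width 1.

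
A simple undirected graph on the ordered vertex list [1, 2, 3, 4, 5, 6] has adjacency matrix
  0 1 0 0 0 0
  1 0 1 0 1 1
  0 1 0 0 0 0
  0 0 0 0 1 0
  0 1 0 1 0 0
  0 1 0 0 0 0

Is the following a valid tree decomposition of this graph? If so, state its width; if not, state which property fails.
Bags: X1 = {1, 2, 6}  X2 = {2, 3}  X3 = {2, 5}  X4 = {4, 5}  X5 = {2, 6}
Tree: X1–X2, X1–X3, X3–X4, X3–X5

A tree decomposition must satisfy three properties: every vertex lies in some bag; for every edge, both endpoints lie together in some bag; and for every vertex, the bags containing it form a connected subtree. Here bags containing vertex 6 are not connected in the tree, so the decomposition is invalid.

No — bags containing vertex 6 are not connected in the tree.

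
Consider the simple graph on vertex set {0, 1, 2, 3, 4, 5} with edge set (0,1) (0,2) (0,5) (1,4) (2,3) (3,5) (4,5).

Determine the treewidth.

2

A width-2 tree decomposition is:
Bags: B1 = {0, 2, 3}  B2 = {0, 3, 5}  B3 = {0, 1, 5}  B4 = {1, 4, 5}
Tree: B1–B2, B2–B3, B3–B4
Every bag has size at most 3, so the width is 3 − 1 = 2 and tw(G) ≤ 2. For the lower bound, G contains the cycle 2–3–5–0–2, so G is not a forest; only forests have treewidth ≤ 1, hence tw(G) ≥ 2. Combining the bounds, tw(G) = 2.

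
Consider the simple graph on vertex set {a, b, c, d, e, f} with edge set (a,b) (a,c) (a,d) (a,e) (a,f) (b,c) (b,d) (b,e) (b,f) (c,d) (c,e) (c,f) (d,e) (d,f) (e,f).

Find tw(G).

5

A width-5 tree decomposition is:
Bags: B1 = {a, b, c, d, e, f}
Tree: (single bag)
A single bag containing all 6 vertices is trivially a valid decomposition of width 5. On the other hand G contains the 6-clique {a, b, c, d, e, f}. A clique must lie in a single bag of any decomposition, so no decomposition can have width below 5. Combining the bounds, tw(G) = 5.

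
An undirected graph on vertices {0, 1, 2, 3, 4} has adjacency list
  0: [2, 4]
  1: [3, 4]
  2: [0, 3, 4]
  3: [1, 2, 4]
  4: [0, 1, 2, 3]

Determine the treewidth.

A width-2 tree decomposition is:
Bags: B1 = {1, 3, 4}  B2 = {2, 3, 4}  B3 = {0, 2, 4}
Tree: B1–B2, B2–B3
The largest bag has 3 vertices, giving width 2; this decomposition certifies tw(G) ≤ 2. For the lower bound, the 3 vertices {1, 3, 4} are pairwise adjacent, and any tree decomposition puts a clique entirely inside one bag — forcing width ≥ 2. The upper and lower bounds meet at 2, so that is the treewidth.

2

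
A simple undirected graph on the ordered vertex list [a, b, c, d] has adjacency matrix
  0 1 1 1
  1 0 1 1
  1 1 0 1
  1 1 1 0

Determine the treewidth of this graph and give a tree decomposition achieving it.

With just one bag of size 4, the width is 4 − 1 = 3, so tw(G) ≤ 3. On the other hand G contains the 4-clique {a, b, c, d}. A clique must lie in a single bag of any decomposition, so no decomposition can have width below 3. Hence tw(G) = 3 exactly.

Treewidth 3.
One such decomposition:
Bags: B1 = {a, b, c, d}
Tree: (single bag)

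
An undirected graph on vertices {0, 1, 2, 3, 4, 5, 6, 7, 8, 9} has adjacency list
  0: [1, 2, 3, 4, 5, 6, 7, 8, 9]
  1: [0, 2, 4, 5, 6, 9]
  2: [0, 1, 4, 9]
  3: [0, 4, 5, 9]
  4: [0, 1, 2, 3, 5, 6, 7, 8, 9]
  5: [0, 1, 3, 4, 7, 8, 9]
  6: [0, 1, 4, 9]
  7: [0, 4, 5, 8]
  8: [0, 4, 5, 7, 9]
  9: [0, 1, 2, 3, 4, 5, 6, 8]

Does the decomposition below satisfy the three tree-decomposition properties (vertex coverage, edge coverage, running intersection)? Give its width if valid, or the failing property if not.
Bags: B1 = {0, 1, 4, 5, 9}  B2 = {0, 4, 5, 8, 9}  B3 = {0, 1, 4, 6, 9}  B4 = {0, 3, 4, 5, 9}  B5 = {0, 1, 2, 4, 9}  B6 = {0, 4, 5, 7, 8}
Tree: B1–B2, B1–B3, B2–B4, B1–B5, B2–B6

Vertex coverage: the bags together contain {0, 1, 2, 3, 4, 5, 6, 7, 8, 9}, the full vertex set. Edge coverage: each edge of G has both endpoints in at least one bag. Running intersection: for every vertex, the bags containing it form a connected subtree. All three properties hold, so this is a valid tree decomposition of width max|bag| − 1 = 4, and hence tw(G) ≤ 4.

Yes; width 4.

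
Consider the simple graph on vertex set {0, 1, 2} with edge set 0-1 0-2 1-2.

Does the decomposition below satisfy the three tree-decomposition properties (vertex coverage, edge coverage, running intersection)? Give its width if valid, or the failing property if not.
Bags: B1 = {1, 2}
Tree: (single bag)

A tree decomposition must satisfy three properties: every vertex lies in some bag; for every edge, both endpoints lie together in some bag; and for every vertex, the bags containing it form a connected subtree. Here vertex 0 appears in no bag, so the decomposition is invalid.

No — vertex 0 appears in no bag.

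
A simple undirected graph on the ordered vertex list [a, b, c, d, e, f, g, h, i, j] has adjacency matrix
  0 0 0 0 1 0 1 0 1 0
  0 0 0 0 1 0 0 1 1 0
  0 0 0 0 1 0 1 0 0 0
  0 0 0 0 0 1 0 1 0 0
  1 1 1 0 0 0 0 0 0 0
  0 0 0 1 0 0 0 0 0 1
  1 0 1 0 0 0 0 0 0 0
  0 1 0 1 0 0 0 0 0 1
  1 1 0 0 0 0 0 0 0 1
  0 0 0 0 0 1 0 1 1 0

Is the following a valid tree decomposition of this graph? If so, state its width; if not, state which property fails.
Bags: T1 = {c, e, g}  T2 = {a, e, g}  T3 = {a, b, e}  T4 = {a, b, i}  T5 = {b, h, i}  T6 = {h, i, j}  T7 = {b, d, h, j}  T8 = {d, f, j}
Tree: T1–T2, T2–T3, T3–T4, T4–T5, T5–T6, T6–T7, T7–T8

A tree decomposition must satisfy three properties: every vertex lies in some bag; for every edge, both endpoints lie together in some bag; and for every vertex, the bags containing it form a connected subtree. Here bags containing vertex b are not connected in the tree, so the decomposition is invalid.

No — bags containing vertex b are not connected in the tree.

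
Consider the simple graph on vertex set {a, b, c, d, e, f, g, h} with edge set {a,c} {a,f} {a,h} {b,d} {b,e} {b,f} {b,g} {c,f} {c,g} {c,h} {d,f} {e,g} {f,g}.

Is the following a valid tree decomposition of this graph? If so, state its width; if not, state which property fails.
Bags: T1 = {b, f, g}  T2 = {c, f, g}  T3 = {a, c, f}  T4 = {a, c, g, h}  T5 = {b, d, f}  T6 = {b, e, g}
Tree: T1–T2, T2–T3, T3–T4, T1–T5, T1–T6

No — bags containing vertex g are not connected in the tree.

A tree decomposition must satisfy three properties: every vertex lies in some bag; for every edge, both endpoints lie together in some bag; and for every vertex, the bags containing it form a connected subtree. Here bags containing vertex g are not connected in the tree, so the decomposition is invalid.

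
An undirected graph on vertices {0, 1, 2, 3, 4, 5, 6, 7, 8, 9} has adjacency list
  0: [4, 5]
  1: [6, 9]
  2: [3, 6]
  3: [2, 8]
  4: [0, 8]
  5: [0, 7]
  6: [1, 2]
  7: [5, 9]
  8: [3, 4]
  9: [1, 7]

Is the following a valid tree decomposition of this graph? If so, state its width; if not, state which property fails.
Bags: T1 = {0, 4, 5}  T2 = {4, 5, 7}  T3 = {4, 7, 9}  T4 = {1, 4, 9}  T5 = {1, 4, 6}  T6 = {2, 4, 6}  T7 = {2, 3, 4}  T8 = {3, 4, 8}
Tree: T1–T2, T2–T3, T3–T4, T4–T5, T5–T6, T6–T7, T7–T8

Vertex coverage: the bags together contain {0, 1, 2, 3, 4, 5, 6, 7, 8, 9}, the full vertex set. Edge coverage: each edge of G has both endpoints in at least one bag. Running intersection: for every vertex, the bags containing it form a connected subtree. All three properties hold, so this is a valid tree decomposition of width max|bag| − 1 = 2, and hence tw(G) ≤ 2.

Yes; width 2.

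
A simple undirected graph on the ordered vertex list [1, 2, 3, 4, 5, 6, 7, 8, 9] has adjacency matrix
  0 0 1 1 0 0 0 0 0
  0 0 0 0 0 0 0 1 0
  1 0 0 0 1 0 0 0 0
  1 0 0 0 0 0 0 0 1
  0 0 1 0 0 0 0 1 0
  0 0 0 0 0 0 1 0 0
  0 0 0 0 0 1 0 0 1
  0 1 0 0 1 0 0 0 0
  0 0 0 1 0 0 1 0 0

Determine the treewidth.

A width-1 tree decomposition is:
Bags: B1 = {2, 8}  B2 = {5, 8}  B3 = {3, 5}  B4 = {1, 3}  B5 = {1, 4}  B6 = {4, 9}  B7 = {7, 9}  B8 = {6, 7}
Tree: B1–B2, B2–B3, B3–B4, B4–B5, B5–B6, B6–B7, B7–B8
Each bag holds 2 vertices, so the decomposition has width 1, which upper-bounds the treewidth. G has an edge, so its treewidth is at least 1. The upper and lower bounds meet at 1, so that is the treewidth.

1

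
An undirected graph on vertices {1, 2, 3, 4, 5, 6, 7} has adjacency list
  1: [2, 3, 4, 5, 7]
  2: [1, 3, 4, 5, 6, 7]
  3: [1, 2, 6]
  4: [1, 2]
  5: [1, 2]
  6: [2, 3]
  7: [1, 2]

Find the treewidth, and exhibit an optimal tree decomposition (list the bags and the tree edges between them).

Treewidth 2.
One optimal decomposition is:
Bags: B1 = {1, 2, 7}  B2 = {1, 2, 3}  B3 = {2, 3, 6}  B4 = {1, 2, 5}  B5 = {1, 2, 4}
Tree: B1–B2, B2–B3, B1–B4, B2–B5

Every bag has size at most 3, so the width is 3 − 1 = 2 and tw(G) ≤ 2. For the lower bound, the 3 vertices {1, 2, 3} are pairwise adjacent, and any tree decomposition puts a clique entirely inside one bag — forcing width ≥ 2. Combining the bounds, tw(G) = 2.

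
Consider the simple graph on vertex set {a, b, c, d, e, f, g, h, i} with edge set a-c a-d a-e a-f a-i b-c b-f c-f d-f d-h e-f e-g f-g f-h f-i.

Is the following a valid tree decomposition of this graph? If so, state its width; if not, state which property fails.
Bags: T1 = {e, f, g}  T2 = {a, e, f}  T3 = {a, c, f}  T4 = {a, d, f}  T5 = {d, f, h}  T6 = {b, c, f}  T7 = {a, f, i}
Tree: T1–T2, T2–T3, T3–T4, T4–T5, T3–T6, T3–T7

Yes; width 2.

Vertex coverage: the bags together contain {a, b, c, d, e, f, g, h, i}, the full vertex set. Edge coverage: each edge of G has both endpoints in at least one bag. Running intersection: for every vertex, the bags containing it form a connected subtree. All three properties hold, so this is a valid tree decomposition of width max|bag| − 1 = 2, and hence tw(G) ≤ 2.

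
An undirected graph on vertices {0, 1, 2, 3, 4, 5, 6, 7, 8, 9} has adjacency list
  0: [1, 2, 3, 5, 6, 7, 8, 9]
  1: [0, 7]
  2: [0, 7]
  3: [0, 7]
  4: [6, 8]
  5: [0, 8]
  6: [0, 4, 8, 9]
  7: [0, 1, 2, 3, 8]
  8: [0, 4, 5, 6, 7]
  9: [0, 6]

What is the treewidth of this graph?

2

A width-2 tree decomposition is:
Bags: B1 = {0, 7, 8}  B2 = {0, 1, 7}  B3 = {0, 6, 8}  B4 = {0, 2, 7}  B5 = {0, 3, 7}  B6 = {0, 6, 9}  B7 = {4, 6, 8}  B8 = {0, 5, 8}
Tree: B1–B2, B1–B3, B1–B4, B2–B5, B3–B6, B3–B7, B3–B8
Every bag has size at most 3, so the width is 3 − 1 = 2 and tw(G) ≤ 2. On the other hand G contains the 3-clique {0, 6, 9}. A clique must lie in a single bag of any decomposition, so no decomposition can have width below 2. Hence tw(G) = 2 exactly.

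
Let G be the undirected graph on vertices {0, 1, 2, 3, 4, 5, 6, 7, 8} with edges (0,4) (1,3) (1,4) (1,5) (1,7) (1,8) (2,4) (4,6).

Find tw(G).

1

A width-1 tree decomposition is:
Bags: B1 = {1, 8}  B2 = {1, 4}  B3 = {2, 4}  B4 = {1, 5}  B5 = {1, 7}  B6 = {4, 6}  B7 = {0, 4}  B8 = {1, 3}
Tree: B1–B2, B2–B3, B1–B4, B2–B5, B3–B6, B3–B7, B1–B8
The largest bag has 2 vertices, giving width 1; this decomposition certifies tw(G) ≤ 1. Since G has at least one edge (e.g. 8–1), it is not an edgeless graph, so tw(G) ≥ 1. The upper and lower bounds meet at 1, so that is the treewidth.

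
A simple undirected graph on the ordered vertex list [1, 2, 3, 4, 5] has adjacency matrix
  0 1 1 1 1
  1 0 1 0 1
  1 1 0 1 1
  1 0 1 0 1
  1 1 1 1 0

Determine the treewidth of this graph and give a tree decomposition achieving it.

Treewidth 3.
One optimal decomposition is:
Bags: B1 = {1, 3, 4, 5}  B2 = {1, 2, 3, 5}
Tree: B1–B2

The largest bag has 4 vertices, giving width 3; this decomposition certifies tw(G) ≤ 3. On the other hand G contains the 4-clique {1, 2, 3, 5}. A clique must lie in a single bag of any decomposition, so no decomposition can have width below 3. Therefore the treewidth is 3.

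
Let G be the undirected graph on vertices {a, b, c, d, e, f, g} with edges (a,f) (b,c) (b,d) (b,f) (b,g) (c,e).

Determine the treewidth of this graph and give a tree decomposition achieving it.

Treewidth 1.
One optimal decomposition is:
Bags: B1 = {b, f}  B2 = {b, g}  B3 = {a, f}  B4 = {b, d}  B5 = {b, c}  B6 = {c, e}
Tree: B1–B2, B1–B3, B1–B4, B4–B5, B5–B6

The largest bag has 2 vertices, giving width 1; this decomposition certifies tw(G) ≤ 1. Since G has at least one edge (e.g. f–b), it is not an edgeless graph, so tw(G) ≥ 1. Therefore the treewidth is 1.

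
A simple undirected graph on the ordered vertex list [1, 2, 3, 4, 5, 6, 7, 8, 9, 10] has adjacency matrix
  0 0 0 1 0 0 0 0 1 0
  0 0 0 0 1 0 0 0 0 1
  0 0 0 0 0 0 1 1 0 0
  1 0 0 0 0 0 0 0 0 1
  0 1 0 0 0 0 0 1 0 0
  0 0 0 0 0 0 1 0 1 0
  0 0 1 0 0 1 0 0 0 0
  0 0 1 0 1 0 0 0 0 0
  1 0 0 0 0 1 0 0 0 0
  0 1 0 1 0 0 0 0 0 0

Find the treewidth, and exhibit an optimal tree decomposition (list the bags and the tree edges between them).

Treewidth 2.
One such decomposition:
Bags: B1 = {2, 5, 10}  B2 = {4, 5, 10}  B3 = {1, 4, 5}  B4 = {1, 5, 9}  B5 = {5, 6, 9}  B6 = {5, 6, 7}  B7 = {3, 5, 7}  B8 = {3, 5, 8}
Tree: B1–B2, B2–B3, B3–B4, B4–B5, B5–B6, B6–B7, B7–B8

Each bag holds 3 vertices, so the decomposition has width 2, which upper-bounds the treewidth. Since 5–2–10–4–1–9–6–7–3–8–5 is a cycle in G, G is not acyclic. Forests are exactly the graphs of treewidth ≤ 1, so tw(G) ≥ 2. Therefore the treewidth is 2.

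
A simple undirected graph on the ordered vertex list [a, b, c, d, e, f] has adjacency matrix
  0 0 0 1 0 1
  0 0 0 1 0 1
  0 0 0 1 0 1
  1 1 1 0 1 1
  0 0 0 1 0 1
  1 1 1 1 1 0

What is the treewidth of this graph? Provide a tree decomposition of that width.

Treewidth 2.
One optimal decomposition is:
Bags: B1 = {b, d, f}  B2 = {a, d, f}  B3 = {d, e, f}  B4 = {c, d, f}
Tree: B1–B2, B2–B3, B2–B4

The largest bag has 3 vertices, giving width 2; this decomposition certifies tw(G) ≤ 2. For the lower bound, the 3 vertices {d, e, f} are pairwise adjacent, and any tree decomposition puts a clique entirely inside one bag — forcing width ≥ 2. Combining the bounds, tw(G) = 2.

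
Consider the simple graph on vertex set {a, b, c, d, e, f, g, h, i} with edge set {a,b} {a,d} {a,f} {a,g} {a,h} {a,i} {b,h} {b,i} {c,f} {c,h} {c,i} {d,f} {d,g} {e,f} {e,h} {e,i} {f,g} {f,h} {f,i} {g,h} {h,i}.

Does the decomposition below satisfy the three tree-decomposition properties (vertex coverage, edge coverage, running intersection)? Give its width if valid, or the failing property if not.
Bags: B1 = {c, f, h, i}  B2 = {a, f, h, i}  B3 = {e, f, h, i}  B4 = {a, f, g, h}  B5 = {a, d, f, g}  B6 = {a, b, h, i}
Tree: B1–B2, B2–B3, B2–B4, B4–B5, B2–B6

Yes; width 3.

Every vertex of G appears in some bag (union = {a, b, c, d, e, f, g, h, i}); every edge is covered by a bag; and for each vertex v the set of bags containing v is connected in the bag tree. The decomposition is therefore valid. The largest bag has 4 vertices, so the width is 3.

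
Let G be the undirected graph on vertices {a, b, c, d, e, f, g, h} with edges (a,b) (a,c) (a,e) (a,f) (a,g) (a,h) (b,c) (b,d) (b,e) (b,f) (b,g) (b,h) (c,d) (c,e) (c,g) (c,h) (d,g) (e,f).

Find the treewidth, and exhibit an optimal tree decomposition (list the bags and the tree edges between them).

Each bag holds 4 vertices, so the decomposition has width 3, which upper-bounds the treewidth. For the lower bound, the 4 vertices {b, c, d, g} are pairwise adjacent, and any tree decomposition puts a clique entirely inside one bag — forcing width ≥ 3. The upper and lower bounds meet at 3, so that is the treewidth.

Treewidth 3.
One such decomposition:
Bags: B1 = {a, b, c, h}  B2 = {a, b, c, e}  B3 = {a, b, e, f}  B4 = {a, b, c, g}  B5 = {b, c, d, g}
Tree: B1–B2, B2–B3, B1–B4, B4–B5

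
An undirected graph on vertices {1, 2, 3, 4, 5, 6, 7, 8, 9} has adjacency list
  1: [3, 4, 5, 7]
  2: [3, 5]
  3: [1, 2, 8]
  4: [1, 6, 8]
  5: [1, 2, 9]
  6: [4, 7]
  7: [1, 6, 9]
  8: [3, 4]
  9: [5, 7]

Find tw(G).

3

A width-3 tree decomposition is:
Bags: B1 = {4, 6, 7, 9}  B2 = {1, 4, 7, 9}  B3 = {1, 4, 5, 9}  B4 = {1, 4, 5, 8}  B5 = {1, 3, 5, 8}  B6 = {2, 3, 5, 8}
Tree: B1–B2, B2–B3, B3–B4, B4–B5, B5–B6
Every bag has size at most 4, so the width is 4 − 1 = 3 and tw(G) ≤ 3. For the lower bound: the 4 vertex sets {6,7,9}, {4}, {1}, {2,3,5,8} are disjoint, each induces a connected subgraph, and every pair is joined by at least one edge of G. Contracting each set to a single vertex therefore yields K_{4} as a minor, and since treewidth is minor-monotone, tw(G) ≥ tw(K_{4}) = 3. Therefore the treewidth is 3.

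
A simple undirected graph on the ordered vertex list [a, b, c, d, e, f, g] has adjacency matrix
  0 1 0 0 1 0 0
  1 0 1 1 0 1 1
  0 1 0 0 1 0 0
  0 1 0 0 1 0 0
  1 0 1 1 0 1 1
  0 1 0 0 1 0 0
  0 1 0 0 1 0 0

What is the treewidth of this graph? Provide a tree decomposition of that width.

Treewidth 2.
One optimal decomposition is:
Bags: B1 = {a, b, e}  B2 = {b, c, e}  B3 = {b, d, e}  B4 = {b, e, g}  B5 = {b, e, f}
Tree: B1–B2, B2–B3, B3–B4, B4–B5

Every bag has size at most 3, so the width is 3 − 1 = 2 and tw(G) ≤ 2. For the lower bound, G contains the cycle b–a–e–c–b, so G is not a forest; only forests have treewidth ≤ 1, hence tw(G) ≥ 2. The upper and lower bounds meet at 2, so that is the treewidth.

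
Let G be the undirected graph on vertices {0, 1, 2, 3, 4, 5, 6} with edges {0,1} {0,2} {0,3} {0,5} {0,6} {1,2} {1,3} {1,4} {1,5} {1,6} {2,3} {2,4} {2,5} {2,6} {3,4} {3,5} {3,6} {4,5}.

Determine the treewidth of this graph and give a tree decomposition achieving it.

Treewidth 4.
One such decomposition:
Bags: B1 = {0, 1, 2, 3, 5}  B2 = {0, 1, 2, 3, 6}  B3 = {1, 2, 3, 4, 5}
Tree: B1–B2, B1–B3

The largest bag has 5 vertices, giving width 4; this decomposition certifies tw(G) ≤ 4. On the other hand G contains the 5-clique {0, 1, 2, 3, 5}. A clique must lie in a single bag of any decomposition, so no decomposition can have width below 4. Hence tw(G) = 4 exactly.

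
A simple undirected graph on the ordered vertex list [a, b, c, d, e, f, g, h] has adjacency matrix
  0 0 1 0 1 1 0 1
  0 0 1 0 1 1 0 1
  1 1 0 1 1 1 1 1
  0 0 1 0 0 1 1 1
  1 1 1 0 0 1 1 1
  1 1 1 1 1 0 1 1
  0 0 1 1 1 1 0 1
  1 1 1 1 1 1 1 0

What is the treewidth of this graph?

A width-4 tree decomposition is:
Bags: B1 = {a, c, e, f, h}  B2 = {c, e, f, g, h}  B3 = {b, c, e, f, h}  B4 = {c, d, f, g, h}
Tree: B1–B2, B2–B3, B2–B4
Every bag has size at most 5, so the width is 5 − 1 = 4 and tw(G) ≤ 4. On the other hand G contains the 5-clique {c, d, f, g, h}. A clique must lie in a single bag of any decomposition, so no decomposition can have width below 4. Combining the bounds, tw(G) = 4.

4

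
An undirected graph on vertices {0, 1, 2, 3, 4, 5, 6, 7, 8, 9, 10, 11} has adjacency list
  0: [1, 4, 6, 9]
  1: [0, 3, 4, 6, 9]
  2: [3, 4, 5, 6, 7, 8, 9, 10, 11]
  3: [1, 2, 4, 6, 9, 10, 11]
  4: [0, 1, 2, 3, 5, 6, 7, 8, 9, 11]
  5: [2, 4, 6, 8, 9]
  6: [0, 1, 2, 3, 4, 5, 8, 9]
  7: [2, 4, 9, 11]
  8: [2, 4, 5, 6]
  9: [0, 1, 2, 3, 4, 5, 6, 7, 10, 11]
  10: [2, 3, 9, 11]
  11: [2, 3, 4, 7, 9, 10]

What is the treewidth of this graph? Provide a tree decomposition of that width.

Treewidth 4.
One optimal decomposition is:
Bags: B1 = {2, 3, 4, 6, 9}  B2 = {2, 4, 5, 6, 9}  B3 = {1, 3, 4, 6, 9}  B4 = {0, 1, 4, 6, 9}  B5 = {2, 3, 4, 9, 11}  B6 = {2, 4, 5, 6, 8}  B7 = {2, 4, 7, 9, 11}  B8 = {2, 3, 9, 10, 11}
Tree: B1–B2, B1–B3, B3–B4, B1–B5, B2–B6, B5–B7, B5–B8

The largest bag has 5 vertices, giving width 4; this decomposition certifies tw(G) ≤ 4. Conversely, {2, 3, 9, 10, 11} is a clique of size 5, and the vertices of any clique must share a bag in every tree decomposition; so some bag has ≥ 5 vertices and tw(G) ≥ 4. Therefore the treewidth is 4.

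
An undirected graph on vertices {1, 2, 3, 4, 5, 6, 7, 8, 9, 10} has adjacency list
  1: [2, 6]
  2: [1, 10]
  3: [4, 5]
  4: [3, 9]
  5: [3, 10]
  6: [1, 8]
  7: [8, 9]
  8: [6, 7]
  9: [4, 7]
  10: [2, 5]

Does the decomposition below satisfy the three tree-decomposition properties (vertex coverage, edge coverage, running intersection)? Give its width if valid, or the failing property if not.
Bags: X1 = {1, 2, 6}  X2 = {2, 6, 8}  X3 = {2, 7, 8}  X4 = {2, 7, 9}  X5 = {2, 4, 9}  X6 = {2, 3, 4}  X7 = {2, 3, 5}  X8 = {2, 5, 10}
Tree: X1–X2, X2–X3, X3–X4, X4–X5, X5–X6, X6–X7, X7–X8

Checking the three conditions: (i) the bags cover all of {1, 2, 3, 4, 5, 6, 7, 8, 9, 10}; (ii) for each edge, some bag contains both endpoints; (iii) the bags containing any fixed vertex form a subtree. All hold, so the decomposition is valid with width 3 − 1 = 2.

Yes; width 2.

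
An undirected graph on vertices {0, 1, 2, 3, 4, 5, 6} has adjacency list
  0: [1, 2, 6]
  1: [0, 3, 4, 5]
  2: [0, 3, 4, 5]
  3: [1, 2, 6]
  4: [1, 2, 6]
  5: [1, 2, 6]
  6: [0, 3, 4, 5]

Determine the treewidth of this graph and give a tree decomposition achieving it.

Each bag holds 4 vertices, so the decomposition has width 3, which upper-bounds the treewidth. For the lower bound: the 4 vertex sets {0,6}, {2,5}, {1}, {4} are disjoint, each induces a connected subgraph, and every pair is joined by at least one edge of G. Contracting each set to a single vertex therefore yields K_{4} as a minor, and since treewidth is minor-monotone, tw(G) ≥ tw(K_{4}) = 3. Therefore the treewidth is 3.

Treewidth 3.
Bags: B1 = {0, 1, 2, 6}  B2 = {1, 2, 5, 6}  B3 = {1, 2, 4, 6}  B4 = {1, 2, 3, 6}
Tree: B1–B2, B2–B3, B3–B4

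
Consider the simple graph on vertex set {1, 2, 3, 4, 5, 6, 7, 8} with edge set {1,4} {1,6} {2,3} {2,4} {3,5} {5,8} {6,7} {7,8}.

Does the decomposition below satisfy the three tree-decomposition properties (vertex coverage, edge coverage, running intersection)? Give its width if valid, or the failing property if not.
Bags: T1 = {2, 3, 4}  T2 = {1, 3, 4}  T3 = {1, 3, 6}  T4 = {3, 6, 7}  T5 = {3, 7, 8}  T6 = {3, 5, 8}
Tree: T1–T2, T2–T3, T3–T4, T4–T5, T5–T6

Every vertex of G appears in some bag (union = {1, 2, 3, 4, 5, 6, 7, 8}); every edge is covered by a bag; and for each vertex v the set of bags containing v is connected in the bag tree. The decomposition is therefore valid. The largest bag has 3 vertices, so the width is 2.

Yes; width 2.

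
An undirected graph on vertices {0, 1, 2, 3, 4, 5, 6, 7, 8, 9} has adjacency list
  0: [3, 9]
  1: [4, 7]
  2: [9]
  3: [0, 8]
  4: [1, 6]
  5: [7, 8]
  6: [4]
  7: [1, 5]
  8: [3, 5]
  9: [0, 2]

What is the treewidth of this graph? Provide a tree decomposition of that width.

Every bag has size at most 2, so the width is 2 − 1 = 1 and tw(G) ≤ 1. Since G has at least one edge (e.g. 6–4), it is not an edgeless graph, so tw(G) ≥ 1. Hence tw(G) = 1 exactly.

Treewidth 1.
One optimal decomposition is:
Bags: B1 = {4, 6}  B2 = {1, 4}  B3 = {1, 7}  B4 = {5, 7}  B5 = {5, 8}  B6 = {3, 8}  B7 = {0, 3}  B8 = {0, 9}  B9 = {2, 9}
Tree: B1–B2, B2–B3, B3–B4, B4–B5, B5–B6, B6–B7, B7–B8, B8–B9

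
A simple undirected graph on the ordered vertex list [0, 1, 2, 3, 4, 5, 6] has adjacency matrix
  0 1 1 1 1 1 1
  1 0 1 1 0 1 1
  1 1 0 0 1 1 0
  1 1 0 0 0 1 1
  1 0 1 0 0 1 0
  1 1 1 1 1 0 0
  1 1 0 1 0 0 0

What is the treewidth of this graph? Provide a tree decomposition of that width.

Every bag has size at most 4, so the width is 4 − 1 = 3 and tw(G) ≤ 3. On the other hand G contains the 4-clique {0, 1, 2, 5}. A clique must lie in a single bag of any decomposition, so no decomposition can have width below 3. Hence tw(G) = 3 exactly.

Treewidth 3.
Bags: B1 = {0, 1, 3, 5}  B2 = {0, 1, 2, 5}  B3 = {0, 2, 4, 5}  B4 = {0, 1, 3, 6}
Tree: B1–B2, B2–B3, B1–B4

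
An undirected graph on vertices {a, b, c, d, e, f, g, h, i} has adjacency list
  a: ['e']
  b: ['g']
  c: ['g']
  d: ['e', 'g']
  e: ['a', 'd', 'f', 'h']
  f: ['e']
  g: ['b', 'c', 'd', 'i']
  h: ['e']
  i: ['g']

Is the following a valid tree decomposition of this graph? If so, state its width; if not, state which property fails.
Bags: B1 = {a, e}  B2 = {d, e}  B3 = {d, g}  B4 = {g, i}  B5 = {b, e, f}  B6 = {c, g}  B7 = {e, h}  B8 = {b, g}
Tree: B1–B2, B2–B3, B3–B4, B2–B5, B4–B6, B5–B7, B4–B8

A tree decomposition must satisfy three properties: every vertex lies in some bag; for every edge, both endpoints lie together in some bag; and for every vertex, the bags containing it form a connected subtree. Here bags containing vertex b are not connected in the tree, so the decomposition is invalid.

No — bags containing vertex b are not connected in the tree.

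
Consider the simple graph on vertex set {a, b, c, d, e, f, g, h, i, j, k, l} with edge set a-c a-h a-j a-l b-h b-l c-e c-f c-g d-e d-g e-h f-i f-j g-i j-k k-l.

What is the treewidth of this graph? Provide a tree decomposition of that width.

Treewidth 3.
Bags: B1 = {b, h, k, l}  B2 = {a, h, k, l}  B3 = {a, h, j, k}  B4 = {a, e, h, j}  B5 = {a, c, e, j}  B6 = {c, e, f, j}  B7 = {c, d, e, f}  B8 = {c, d, f, g}  B9 = {d, f, g, i}
Tree: B1–B2, B2–B3, B3–B4, B4–B5, B5–B6, B6–B7, B7–B8, B8–B9

Each bag holds 4 vertices, so the decomposition has width 3, which upper-bounds the treewidth. For the lower bound: the 4 vertex sets {b,k,l}, {h}, {a}, {c,e,f,j} are disjoint, each induces a connected subgraph, and every pair is joined by at least one edge of G. Contracting each set to a single vertex therefore yields K_{4} as a minor, and since treewidth is minor-monotone, tw(G) ≥ tw(K_{4}) = 3. Therefore the treewidth is 3.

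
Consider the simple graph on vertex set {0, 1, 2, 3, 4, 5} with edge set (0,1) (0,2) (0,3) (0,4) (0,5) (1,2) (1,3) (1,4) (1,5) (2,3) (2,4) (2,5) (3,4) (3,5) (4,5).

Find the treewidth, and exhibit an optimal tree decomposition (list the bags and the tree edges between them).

Treewidth 5.
One such decomposition:
Bags: B1 = {0, 1, 2, 3, 4, 5}
Tree: (single bag)

With just one bag of size 6, the width is 6 − 1 = 5, so tw(G) ≤ 5. On the other hand G contains the 6-clique {0, 1, 2, 3, 4, 5}. A clique must lie in a single bag of any decomposition, so no decomposition can have width below 5. The upper and lower bounds meet at 5, so that is the treewidth.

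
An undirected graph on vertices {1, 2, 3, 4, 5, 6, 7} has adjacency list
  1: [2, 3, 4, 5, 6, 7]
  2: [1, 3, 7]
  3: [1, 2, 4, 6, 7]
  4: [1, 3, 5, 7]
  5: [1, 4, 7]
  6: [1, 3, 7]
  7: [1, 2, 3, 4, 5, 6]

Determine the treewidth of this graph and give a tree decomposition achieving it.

Every bag has size at most 4, so the width is 4 − 1 = 3 and tw(G) ≤ 3. Conversely, {1, 2, 3, 7} is a clique of size 4, and the vertices of any clique must share a bag in every tree decomposition; so some bag has ≥ 4 vertices and tw(G) ≥ 3. Therefore the treewidth is 3.

Treewidth 3.
One optimal decomposition is:
Bags: B1 = {1, 4, 5, 7}  B2 = {1, 3, 4, 7}  B3 = {1, 3, 6, 7}  B4 = {1, 2, 3, 7}
Tree: B1–B2, B2–B3, B2–B4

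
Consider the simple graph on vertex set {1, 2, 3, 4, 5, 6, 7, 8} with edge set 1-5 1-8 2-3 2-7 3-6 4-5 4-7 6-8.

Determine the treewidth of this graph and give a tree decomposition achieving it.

Each bag holds 3 vertices, so the decomposition has width 2, which upper-bounds the treewidth. The edges 4–5–1–8–6–3–2–7–4 form a cycle, so G is not a tree and its treewidth is at least 2. The upper and lower bounds meet at 2, so that is the treewidth.

Treewidth 2.
One optimal decomposition is:
Bags: B1 = {1, 4, 5}  B2 = {1, 4, 8}  B3 = {4, 6, 8}  B4 = {3, 4, 6}  B5 = {2, 3, 4}  B6 = {2, 4, 7}
Tree: B1–B2, B2–B3, B3–B4, B4–B5, B5–B6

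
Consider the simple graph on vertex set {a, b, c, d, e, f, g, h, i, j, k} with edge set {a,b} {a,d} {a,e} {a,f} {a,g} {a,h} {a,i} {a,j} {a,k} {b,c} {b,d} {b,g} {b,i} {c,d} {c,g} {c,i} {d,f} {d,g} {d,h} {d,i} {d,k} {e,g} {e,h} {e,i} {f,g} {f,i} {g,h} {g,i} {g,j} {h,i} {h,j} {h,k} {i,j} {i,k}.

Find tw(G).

4

A width-4 tree decomposition is:
Bags: B1 = {a, g, h, i, j}  B2 = {a, d, g, h, i}  B3 = {a, d, h, i, k}  B4 = {a, b, d, g, i}  B5 = {a, e, g, h, i}  B6 = {b, c, d, g, i}  B7 = {a, d, f, g, i}
Tree: B1–B2, B2–B3, B2–B4, B2–B5, B4–B6, B2–B7
Each bag holds 5 vertices, so the decomposition has width 4, which upper-bounds the treewidth. For the lower bound, the 5 vertices {b, c, d, g, i} are pairwise adjacent, and any tree decomposition puts a clique entirely inside one bag — forcing width ≥ 4. The upper and lower bounds meet at 4, so that is the treewidth.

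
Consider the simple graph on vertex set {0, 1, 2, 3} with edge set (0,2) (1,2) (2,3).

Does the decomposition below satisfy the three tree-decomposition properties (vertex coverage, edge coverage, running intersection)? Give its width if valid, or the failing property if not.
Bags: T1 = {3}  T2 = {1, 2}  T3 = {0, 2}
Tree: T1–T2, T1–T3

No — edge (2,3) lies in no bag.

A tree decomposition must satisfy three properties: every vertex lies in some bag; for every edge, both endpoints lie together in some bag; and for every vertex, the bags containing it form a connected subtree. Here edge (2,3) lies in no bag, so the decomposition is invalid.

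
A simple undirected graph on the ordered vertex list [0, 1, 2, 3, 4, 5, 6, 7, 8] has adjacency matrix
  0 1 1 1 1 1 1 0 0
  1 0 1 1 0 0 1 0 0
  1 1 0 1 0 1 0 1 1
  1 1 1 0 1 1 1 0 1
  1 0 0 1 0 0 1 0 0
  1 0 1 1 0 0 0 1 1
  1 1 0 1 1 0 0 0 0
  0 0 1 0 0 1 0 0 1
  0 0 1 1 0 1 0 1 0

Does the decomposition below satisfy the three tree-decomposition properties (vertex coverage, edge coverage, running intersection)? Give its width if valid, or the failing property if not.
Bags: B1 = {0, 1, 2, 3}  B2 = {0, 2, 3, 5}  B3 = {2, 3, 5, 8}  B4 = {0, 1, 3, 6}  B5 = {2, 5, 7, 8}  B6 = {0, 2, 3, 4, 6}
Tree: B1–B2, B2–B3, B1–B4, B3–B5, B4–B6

A tree decomposition must satisfy three properties: every vertex lies in some bag; for every edge, both endpoints lie together in some bag; and for every vertex, the bags containing it form a connected subtree. Here bags containing vertex 2 are not connected in the tree, so the decomposition is invalid.

No — bags containing vertex 2 are not connected in the tree.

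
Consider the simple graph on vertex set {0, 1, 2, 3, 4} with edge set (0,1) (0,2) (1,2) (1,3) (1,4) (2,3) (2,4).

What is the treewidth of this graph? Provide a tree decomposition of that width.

Treewidth 2.
One optimal decomposition is:
Bags: B1 = {1, 2, 4}  B2 = {1, 2, 3}  B3 = {0, 1, 2}
Tree: B1–B2, B2–B3

The largest bag has 3 vertices, giving width 2; this decomposition certifies tw(G) ≤ 2. For the lower bound, the 3 vertices {0, 1, 2} are pairwise adjacent, and any tree decomposition puts a clique entirely inside one bag — forcing width ≥ 2. Hence tw(G) = 2 exactly.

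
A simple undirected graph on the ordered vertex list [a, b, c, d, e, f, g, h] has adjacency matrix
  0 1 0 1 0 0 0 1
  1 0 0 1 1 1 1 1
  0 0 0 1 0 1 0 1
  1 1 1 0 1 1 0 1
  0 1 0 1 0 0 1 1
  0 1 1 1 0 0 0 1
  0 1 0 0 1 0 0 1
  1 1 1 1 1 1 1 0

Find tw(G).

A width-3 tree decomposition is:
Bags: B1 = {b, d, e, h}  B2 = {b, d, f, h}  B3 = {c, d, f, h}  B4 = {a, b, d, h}  B5 = {b, e, g, h}
Tree: B1–B2, B2–B3, B1–B4, B1–B5
Every bag has size at most 4, so the width is 4 − 1 = 3 and tw(G) ≤ 3. Conversely, {c, d, f, h} is a clique of size 4, and the vertices of any clique must share a bag in every tree decomposition; so some bag has ≥ 4 vertices and tw(G) ≥ 3. Hence tw(G) = 3 exactly.

3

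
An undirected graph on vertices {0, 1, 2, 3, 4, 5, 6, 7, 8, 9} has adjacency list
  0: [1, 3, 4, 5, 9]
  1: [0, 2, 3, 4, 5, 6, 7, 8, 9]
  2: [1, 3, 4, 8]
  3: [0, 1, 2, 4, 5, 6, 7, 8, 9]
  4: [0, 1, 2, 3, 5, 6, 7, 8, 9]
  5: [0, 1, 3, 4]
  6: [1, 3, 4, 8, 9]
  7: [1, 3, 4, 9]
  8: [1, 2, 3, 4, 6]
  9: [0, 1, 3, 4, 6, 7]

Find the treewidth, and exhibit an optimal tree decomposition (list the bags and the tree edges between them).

Treewidth 4.
Bags: B1 = {1, 3, 4, 6, 9}  B2 = {0, 1, 3, 4, 9}  B3 = {1, 3, 4, 6, 8}  B4 = {0, 1, 3, 4, 5}  B5 = {1, 3, 4, 7, 9}  B6 = {1, 2, 3, 4, 8}
Tree: B1–B2, B1–B3, B2–B4, B1–B5, B3–B6

The largest bag has 5 vertices, giving width 4; this decomposition certifies tw(G) ≤ 4. Conversely, {1, 2, 3, 4, 8} is a clique of size 5, and the vertices of any clique must share a bag in every tree decomposition; so some bag has ≥ 5 vertices and tw(G) ≥ 4. Hence tw(G) = 4 exactly.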